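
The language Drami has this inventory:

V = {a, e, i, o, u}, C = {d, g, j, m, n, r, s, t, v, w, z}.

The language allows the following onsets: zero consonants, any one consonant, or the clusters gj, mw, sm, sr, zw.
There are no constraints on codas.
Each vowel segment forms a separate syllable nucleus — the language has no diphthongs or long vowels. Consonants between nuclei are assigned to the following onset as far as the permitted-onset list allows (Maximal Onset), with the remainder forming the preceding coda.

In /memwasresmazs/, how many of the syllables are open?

3

Vowels present: e, a, e, a; each is a nucleus, giving 4 syllables.
σ1/σ2 boundary: /mw/ is a licit onset in full, so it all attaches to the next syllable.
σ2/σ3 boundary: /sr/ is a licit onset in full, so it all attaches to the next syllable.
σ3/σ4 boundary: /sm/ is a licit onset in full, so it all attaches to the next syllable.
So the parse is me.mwa.sre.smazs.
Classifying each syllable: /me/ (open), /mwa/ (open), /sre/ (open), /smazs/ (closed).
Open syllables: 3.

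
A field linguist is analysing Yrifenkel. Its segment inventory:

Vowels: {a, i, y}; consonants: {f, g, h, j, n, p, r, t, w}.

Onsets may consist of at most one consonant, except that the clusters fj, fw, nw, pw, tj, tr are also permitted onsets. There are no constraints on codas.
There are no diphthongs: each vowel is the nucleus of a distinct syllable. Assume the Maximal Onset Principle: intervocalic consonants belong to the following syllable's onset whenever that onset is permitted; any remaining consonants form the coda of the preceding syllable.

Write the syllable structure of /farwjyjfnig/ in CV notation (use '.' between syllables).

Vowels present: a, y, i; each is a nucleus, giving 3 syllables.
σ1/σ2 boundary: /rwj/ — longest licit onset from the right is /j/, leaving /rw/ as coda.
σ2/σ3 boundary: /jfn/ splits as /jf/ + /n/ (/n/ is the longest suffix that is a licit onset).
Result: farw.jyjf.nig.
Mapping each syllable to C/V: /farw/ → CVCC, /jyjf/ → CVCC, /nig/ → CVC.

CVCC.CVCC.CVC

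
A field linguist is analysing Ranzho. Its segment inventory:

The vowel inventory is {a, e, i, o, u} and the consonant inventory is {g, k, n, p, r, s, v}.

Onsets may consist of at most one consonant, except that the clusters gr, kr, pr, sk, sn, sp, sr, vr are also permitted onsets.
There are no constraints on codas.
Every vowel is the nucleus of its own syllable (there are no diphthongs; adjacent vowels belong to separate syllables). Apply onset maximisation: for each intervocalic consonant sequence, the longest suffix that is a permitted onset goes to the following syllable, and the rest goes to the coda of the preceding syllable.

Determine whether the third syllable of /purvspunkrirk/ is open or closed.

Vowels present: u, u, i; each is a nucleus, giving 3 syllables.
σ1/σ2 boundary: cluster /rvsp/ — the longest permitted-onset suffix is /sp/; onset = /sp/, preceding coda = /rv/.
σ2/σ3 boundary: /nkr/ — longest licit onset from the right is /kr/, leaving /n/ as coda.
Putting it together: purv.spun.krirk.
Syllable 3 is /krirk/ with coda /rk/, so it is closed.

closed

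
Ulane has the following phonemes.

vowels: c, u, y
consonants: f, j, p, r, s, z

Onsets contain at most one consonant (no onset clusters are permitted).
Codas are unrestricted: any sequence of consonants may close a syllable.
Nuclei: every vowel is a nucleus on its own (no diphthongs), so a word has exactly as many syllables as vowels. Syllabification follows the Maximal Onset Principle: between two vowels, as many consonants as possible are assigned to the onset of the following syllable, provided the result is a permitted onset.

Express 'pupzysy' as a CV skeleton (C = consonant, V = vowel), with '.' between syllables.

The vowels are u, y, y — 3 nuclei, so 3 syllables.
Between /u/ (V1) and /y/ (V2): /pz/; trying suffixes from longest down, /z/ is the first permitted one, so coda /p/ | onset /z/.
Between /y/ (V2) and /y/ (V3): /s/ is a single consonant, so it becomes the next onset.
Putting it together: pup.zy.sy.
Mapping each syllable to C/V: /pup/ → CVC, /zy/ → CV, /sy/ → CV.

CVC.CV.CV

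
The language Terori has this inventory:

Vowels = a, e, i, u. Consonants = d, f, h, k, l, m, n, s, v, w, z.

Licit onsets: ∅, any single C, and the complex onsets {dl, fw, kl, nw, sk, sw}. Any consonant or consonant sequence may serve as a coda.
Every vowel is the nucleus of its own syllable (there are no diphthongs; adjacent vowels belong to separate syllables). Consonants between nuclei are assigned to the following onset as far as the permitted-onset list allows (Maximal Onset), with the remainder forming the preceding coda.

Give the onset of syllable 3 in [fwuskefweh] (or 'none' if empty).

Vowels present: u, e, e; each is a nucleus, giving 3 syllables.
σ1/σ2 boundary: cluster /sk/ — /sk/ is itself a permitted onset, so the whole cluster goes right; preceding coda = ∅.
σ2/σ3 boundary: /fw/ is a licit onset in full, so it all attaches to the next syllable.
Result: fwu.ske.fweh.
Syllable 3 is /fweh/: onset /fw/, nucleus /e/, coda /h/.

fw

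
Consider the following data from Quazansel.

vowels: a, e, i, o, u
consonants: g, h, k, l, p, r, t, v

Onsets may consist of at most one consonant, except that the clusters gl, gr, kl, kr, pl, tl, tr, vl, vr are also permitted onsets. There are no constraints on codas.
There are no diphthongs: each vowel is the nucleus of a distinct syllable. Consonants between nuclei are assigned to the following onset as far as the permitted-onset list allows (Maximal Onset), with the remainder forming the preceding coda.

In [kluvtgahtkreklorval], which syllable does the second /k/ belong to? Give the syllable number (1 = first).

Nuclei (vowels): u, a, e, o, a → 5 syllables.
/u…a/ gap (V1→V2): /vtg/ — longest licit onset from the right is /g/, leaving /vt/ as coda.
/a…e/ gap (V2→V3): cluster /htkr/ — the longest permitted-onset suffix is /kr/; onset = /kr/, preceding coda = /ht/.
/e…o/ gap (V3→V4): cluster /kl/ — /kl/ is itself a permitted onset, so the whole cluster goes right; preceding coda = ∅.
/o…a/ gap (V4→V5): /rv/ splits as /r/ + /v/ (/v/ is the longest suffix that is a licit onset).
Syllabification: kluvt.gaht.kre.klor.val.
The second /k/ is in the onset of syllable 3 (/kre/).

3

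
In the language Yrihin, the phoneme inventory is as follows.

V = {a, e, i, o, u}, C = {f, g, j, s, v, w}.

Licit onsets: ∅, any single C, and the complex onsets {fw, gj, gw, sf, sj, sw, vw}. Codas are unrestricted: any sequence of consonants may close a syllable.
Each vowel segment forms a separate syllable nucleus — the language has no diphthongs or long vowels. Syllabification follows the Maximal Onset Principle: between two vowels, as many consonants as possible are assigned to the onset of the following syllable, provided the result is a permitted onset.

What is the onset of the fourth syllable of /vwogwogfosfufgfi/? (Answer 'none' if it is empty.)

sf

The vowels are o, o, o, u, i — 5 nuclei, so 5 syllables.
V1 /o/ – V2 /o/: /gw/ is a licit onset in full, so it all attaches to the next syllable.
V2 /o/ – V3 /o/: /gf/ splits as /g/ + /f/ (/f/ is the longest suffix that is a licit onset).
V3 /o/ – V4 /u/: /sf/ — entire cluster is a permitted onset → onset /sf/, coda ∅.
V4 /u/ – V5 /i/: /fgf/; trying suffixes from longest down, /f/ is the first permitted one, so coda /fg/ | onset /f/.
So the parse is vwo.gwog.fo.sfufg.fi.
Syllable 4 is /sfufg/: onset /sf/, nucleus /u/, coda /fg/.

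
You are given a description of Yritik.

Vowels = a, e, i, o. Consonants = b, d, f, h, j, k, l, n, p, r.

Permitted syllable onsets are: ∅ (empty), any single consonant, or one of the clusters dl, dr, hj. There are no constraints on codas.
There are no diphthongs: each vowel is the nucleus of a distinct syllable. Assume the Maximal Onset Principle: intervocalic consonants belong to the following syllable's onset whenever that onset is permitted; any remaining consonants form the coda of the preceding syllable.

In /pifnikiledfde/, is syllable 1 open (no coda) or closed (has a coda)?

The vowels are i, i, i, e, e — 5 nuclei, so 5 syllables.
V1 /i/ – V2 /i/: /fn/; trying suffixes from longest down, /n/ is the first permitted one, so coda /f/ | onset /n/.
V2 /i/ – V3 /i/: just /k/ — single C goes to the following onset.
V3 /i/ – V4 /e/: /l/ → onset of the next syllable (single consonants are always licit onsets).
V4 /e/ – V5 /e/: /dfd/; trying suffixes from longest down, /d/ is the first permitted one, so coda /df/ | onset /d/.
So the parse is pif.ni.ki.ledf.de.
Syllable 1 is /pif/ with coda /f/, so it is closed.

closed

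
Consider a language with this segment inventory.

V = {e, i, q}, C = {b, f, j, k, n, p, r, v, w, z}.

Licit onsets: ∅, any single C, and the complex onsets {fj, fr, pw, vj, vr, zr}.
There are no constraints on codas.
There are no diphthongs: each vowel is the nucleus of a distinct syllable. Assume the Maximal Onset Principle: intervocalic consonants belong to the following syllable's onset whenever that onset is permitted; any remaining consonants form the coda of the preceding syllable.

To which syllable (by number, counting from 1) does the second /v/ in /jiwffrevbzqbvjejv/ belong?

The vowels are i, e, q, e — 4 nuclei, so 4 syllables.
σ1/σ2 boundary: /wffr/ splits as /wf/ + /fr/ (/fr/ is the longest suffix that is a licit onset).
σ2/σ3 boundary: /vbz/ splits as /vb/ + /z/ (/z/ is the longest suffix that is a licit onset).
σ3/σ4 boundary: /bvj/; trying suffixes from longest down, /vj/ is the first permitted one, so coda /b/ | onset /vj/.
Syllabification: jiwf.frevb.zqb.vjejv.
The second /v/ is in the onset of syllable 4 (/vjejv/).

4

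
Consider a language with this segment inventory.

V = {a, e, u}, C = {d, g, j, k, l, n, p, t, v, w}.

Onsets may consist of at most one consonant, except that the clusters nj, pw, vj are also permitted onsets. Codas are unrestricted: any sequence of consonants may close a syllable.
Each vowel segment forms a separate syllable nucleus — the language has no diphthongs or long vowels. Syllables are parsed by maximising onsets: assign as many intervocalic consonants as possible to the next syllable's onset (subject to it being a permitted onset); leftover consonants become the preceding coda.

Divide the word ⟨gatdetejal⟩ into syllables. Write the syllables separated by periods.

Vowels present: a, e, e, a; each is a nucleus, giving 4 syllables.
σ1/σ2 boundary: /td/ — longest licit onset from the right is /d/, leaving /t/ as coda.
σ2/σ3 boundary: /t/ → onset of the next syllable (single consonants are always licit onsets).
σ3/σ4 boundary: /j/ is a single consonant, so it becomes the next onset.

gat.de.te.jal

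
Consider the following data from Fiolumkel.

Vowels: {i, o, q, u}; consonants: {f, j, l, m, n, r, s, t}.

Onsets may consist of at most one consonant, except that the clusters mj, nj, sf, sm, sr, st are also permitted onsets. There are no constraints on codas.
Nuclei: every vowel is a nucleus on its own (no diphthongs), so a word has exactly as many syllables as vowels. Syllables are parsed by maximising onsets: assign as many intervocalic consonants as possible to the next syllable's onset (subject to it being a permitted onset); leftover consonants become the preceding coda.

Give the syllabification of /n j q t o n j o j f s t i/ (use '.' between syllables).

njq.to.njojf.sti

The vowels are q, o, o, i — 4 nuclei, so 4 syllables.
Between /q/ (V1) and /o/ (V2): /t/ → onset of the next syllable (single consonants are always licit onsets).
Between /o/ (V2) and /o/ (V3): /nj/ — entire cluster is a permitted onset → onset /nj/, coda ∅.
Between /o/ (V3) and /i/ (V4): /jfst/ splits as /jf/ + /st/ (/st/ is the longest suffix that is a licit onset).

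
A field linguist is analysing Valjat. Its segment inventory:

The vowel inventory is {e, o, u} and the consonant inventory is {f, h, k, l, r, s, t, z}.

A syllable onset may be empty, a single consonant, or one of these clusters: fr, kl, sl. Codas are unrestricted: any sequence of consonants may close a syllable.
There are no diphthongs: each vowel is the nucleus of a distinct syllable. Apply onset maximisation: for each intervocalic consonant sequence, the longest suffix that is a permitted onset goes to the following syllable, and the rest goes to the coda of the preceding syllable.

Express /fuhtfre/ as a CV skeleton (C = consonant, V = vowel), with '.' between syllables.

CVCC.CCV

The vowels are u, e — 2 nuclei, so 2 syllables.
Between /u/ (V1) and /e/ (V2): /htfr/ splits as /ht/ + /fr/ (/fr/ is the longest suffix that is a licit onset).
Syllabification: fuht.fre.
Mapping each syllable to C/V: /fuht/ → CVCC, /fre/ → CCV.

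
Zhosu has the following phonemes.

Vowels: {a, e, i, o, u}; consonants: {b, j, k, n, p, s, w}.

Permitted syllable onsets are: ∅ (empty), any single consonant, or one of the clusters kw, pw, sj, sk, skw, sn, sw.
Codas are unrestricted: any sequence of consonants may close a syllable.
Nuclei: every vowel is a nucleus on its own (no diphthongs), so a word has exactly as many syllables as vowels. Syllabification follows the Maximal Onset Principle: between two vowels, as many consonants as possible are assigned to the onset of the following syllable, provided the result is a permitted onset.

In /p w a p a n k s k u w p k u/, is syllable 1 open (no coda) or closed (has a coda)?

open

The vowels are a, a, u, u — 4 nuclei, so 4 syllables.
/a…a/ gap (V1→V2): /p/ is a single consonant, so it becomes the next onset.
/a…u/ gap (V2→V3): /nksk/; trying suffixes from longest down, /sk/ is the first permitted one, so coda /nk/ | onset /sk/.
/u…u/ gap (V3→V4): /wpk/ — longest licit onset from the right is /k/, leaving /wp/ as coda.
Putting it together: pwa.pank.skuwp.ku.
Syllable 1 is /pwa/; it ends in its nucleus with no coda, so it is open.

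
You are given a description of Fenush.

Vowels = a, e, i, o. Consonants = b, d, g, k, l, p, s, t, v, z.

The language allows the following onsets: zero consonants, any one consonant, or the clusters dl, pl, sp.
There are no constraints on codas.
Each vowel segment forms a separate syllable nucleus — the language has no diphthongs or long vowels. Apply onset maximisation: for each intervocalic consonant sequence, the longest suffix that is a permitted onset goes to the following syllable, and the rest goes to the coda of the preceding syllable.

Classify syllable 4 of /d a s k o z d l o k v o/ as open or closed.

open

Vowels present: a, o, o, o; each is a nucleus, giving 4 syllables.
/a…o/ gap (V1→V2): /sk/; trying suffixes from longest down, /k/ is the first permitted one, so coda /s/ | onset /k/.
/o…o/ gap (V2→V3): cluster /zdl/ — the longest permitted-onset suffix is /dl/; onset = /dl/, preceding coda = /z/.
/o…o/ gap (V3→V4): cluster /kv/ — the longest permitted-onset suffix is /v/; onset = /v/, preceding coda = /k/.
Syllabification: das.koz.dlok.vo.
Syllable 4 is /vo/; it ends in its nucleus with no coda, so it is open.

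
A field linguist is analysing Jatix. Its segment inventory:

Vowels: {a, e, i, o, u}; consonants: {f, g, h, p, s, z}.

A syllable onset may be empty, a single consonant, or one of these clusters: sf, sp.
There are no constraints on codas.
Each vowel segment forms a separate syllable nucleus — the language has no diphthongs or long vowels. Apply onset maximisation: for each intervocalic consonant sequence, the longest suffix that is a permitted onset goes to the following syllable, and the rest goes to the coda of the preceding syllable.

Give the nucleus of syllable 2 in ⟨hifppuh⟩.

u

Nuclei (vowels): i, u → 2 syllables.
The second nucleus (vowel 2 from the left) is /u/.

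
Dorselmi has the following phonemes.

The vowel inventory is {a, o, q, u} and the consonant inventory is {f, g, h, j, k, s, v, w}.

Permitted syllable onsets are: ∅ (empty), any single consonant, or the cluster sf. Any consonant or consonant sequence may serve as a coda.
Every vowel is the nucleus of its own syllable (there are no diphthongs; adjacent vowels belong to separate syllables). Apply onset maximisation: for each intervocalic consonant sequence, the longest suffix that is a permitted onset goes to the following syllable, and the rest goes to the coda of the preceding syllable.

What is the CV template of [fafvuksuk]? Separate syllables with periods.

CVC.CVC.CVC

The vowels are a, u, u — 3 nuclei, so 3 syllables.
σ1/σ2 boundary: /fv/ — longest licit onset from the right is /v/, leaving /f/ as coda.
σ2/σ3 boundary: /ks/ splits as /k/ + /s/ (/s/ is the longest suffix that is a licit onset).
Result: faf.vuk.suk.
Mapping each syllable to C/V: /faf/ → CVC, /vuk/ → CVC, /suk/ → CVC.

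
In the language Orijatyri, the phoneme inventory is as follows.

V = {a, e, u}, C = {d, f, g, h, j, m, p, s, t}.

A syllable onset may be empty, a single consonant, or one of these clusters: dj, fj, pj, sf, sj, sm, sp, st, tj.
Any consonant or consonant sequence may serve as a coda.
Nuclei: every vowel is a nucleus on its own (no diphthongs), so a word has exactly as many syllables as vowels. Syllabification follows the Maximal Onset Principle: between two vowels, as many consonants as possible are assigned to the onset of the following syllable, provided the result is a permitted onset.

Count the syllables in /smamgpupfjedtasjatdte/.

Nuclei (vowels): a, u, e, a, a, e → 6 syllables.

6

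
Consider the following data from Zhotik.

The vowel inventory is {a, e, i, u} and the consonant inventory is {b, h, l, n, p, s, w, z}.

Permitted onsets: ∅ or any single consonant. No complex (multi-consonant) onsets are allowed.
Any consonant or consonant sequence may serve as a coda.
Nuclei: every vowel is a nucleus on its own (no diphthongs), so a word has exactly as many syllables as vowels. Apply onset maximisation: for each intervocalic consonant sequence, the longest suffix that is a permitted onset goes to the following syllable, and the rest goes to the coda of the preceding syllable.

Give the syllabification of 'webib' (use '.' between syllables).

Nuclei (vowels): e, i → 2 syllables.
/e…i/ gap (V1→V2): /b/ → onset of the next syllable (single consonants are always licit onsets).

we.bib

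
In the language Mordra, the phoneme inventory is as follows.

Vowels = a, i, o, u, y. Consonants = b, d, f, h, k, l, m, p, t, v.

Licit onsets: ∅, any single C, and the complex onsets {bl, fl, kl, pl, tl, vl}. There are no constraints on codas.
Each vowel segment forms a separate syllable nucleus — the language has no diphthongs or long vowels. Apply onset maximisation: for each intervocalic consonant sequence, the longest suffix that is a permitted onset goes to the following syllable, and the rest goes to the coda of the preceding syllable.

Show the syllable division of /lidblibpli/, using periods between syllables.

The vowels are i, i, i — 3 nuclei, so 3 syllables.
/i…i/ gap (V1→V2): cluster /dbl/ — the longest permitted-onset suffix is /bl/; onset = /bl/, preceding coda = /d/.
/i…i/ gap (V2→V3): /bpl/; trying suffixes from longest down, /pl/ is the first permitted one, so coda /b/ | onset /pl/.

lid.blib.pli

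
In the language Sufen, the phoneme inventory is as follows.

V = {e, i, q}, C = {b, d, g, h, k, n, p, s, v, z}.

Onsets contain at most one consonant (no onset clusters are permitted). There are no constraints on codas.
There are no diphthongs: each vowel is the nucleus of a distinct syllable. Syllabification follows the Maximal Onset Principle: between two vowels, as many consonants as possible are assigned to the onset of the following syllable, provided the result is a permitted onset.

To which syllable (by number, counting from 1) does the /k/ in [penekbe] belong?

Vowels present: e, e, e; each is a nucleus, giving 3 syllables.
V1 /e/ – V2 /e/: just /n/ — single C goes to the following onset.
V2 /e/ – V3 /e/: /kb/ — longest licit onset from the right is /b/, leaving /k/ as coda.
Syllabification: pe.nek.be.
The /k/ is in the coda of syllable 2 (/nek/).

2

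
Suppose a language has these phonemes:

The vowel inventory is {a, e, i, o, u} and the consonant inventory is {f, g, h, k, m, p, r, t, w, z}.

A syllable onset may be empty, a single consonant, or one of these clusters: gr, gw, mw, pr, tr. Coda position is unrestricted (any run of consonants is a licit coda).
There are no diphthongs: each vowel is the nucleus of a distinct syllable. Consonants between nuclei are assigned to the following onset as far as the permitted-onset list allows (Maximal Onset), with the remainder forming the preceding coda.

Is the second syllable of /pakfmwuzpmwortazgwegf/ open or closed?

closed

Nuclei (vowels): a, u, o, a, e → 5 syllables.
V1 /a/ – V2 /u/: /kfmw/ — longest licit onset from the right is /mw/, leaving /kf/ as coda.
V2 /u/ – V3 /o/: /zpmw/ — longest licit onset from the right is /mw/, leaving /zp/ as coda.
V3 /o/ – V4 /a/: /rt/ splits as /r/ + /t/ (/t/ is the longest suffix that is a licit onset).
V4 /a/ – V5 /e/: /zgw/; trying suffixes from longest down, /gw/ is the first permitted one, so coda /z/ | onset /gw/.
Syllabification: pakf.mwuzp.mwor.taz.gwegf.
Syllable 2 is /mwuzp/ with coda /zp/, so it is closed.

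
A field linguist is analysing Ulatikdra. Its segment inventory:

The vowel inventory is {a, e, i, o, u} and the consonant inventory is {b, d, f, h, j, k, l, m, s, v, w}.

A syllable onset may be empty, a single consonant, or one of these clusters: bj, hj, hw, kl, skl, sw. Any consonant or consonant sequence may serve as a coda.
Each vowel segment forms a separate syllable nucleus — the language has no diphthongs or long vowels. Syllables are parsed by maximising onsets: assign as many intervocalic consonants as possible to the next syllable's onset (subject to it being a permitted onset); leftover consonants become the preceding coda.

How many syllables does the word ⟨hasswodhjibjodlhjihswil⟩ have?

6

The vowels are a, o, i, o, i, i — 6 nuclei, so 6 syllables.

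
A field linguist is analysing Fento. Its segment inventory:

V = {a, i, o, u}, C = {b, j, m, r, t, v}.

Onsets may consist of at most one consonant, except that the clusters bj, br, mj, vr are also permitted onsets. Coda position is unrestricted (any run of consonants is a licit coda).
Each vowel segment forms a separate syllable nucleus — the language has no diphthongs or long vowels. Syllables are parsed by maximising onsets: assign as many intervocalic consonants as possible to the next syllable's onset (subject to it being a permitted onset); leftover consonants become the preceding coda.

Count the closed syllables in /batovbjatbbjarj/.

The vowels are a, o, a, a — 4 nuclei, so 4 syllables.
σ1/σ2 boundary: just /t/ — single C goes to the following onset.
σ2/σ3 boundary: /vbj/ splits as /v/ + /bj/ (/bj/ is the longest suffix that is a licit onset).
σ3/σ4 boundary: /tbbj/ splits as /tb/ + /bj/ (/bj/ is the longest suffix that is a licit onset).
Result: ba.tov.bjatb.bjarj.
Classifying each syllable: /ba/ (open), /tov/ (closed), /bjatb/ (closed), /bjarj/ (closed).
Closed syllables: 3.

3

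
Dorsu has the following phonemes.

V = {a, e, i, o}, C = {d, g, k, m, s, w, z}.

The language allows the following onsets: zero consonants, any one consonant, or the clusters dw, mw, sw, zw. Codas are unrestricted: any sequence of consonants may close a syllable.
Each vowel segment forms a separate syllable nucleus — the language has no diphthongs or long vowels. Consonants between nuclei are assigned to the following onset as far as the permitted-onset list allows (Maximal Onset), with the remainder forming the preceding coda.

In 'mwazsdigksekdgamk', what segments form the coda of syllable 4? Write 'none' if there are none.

mk

Nuclei (vowels): a, i, e, a → 4 syllables.
Between /a/ (V1) and /i/ (V2): /zsd/ — longest licit onset from the right is /d/, leaving /zs/ as coda.
Between /i/ (V2) and /e/ (V3): /gks/ — longest licit onset from the right is /s/, leaving /gk/ as coda.
Between /e/ (V3) and /a/ (V4): /kdg/ — longest licit onset from the right is /g/, leaving /kd/ as coda.
So the parse is mwazs.digk.sekd.gamk.
Syllable 4 is /gamk/: onset /g/, nucleus /a/, coda /mk/.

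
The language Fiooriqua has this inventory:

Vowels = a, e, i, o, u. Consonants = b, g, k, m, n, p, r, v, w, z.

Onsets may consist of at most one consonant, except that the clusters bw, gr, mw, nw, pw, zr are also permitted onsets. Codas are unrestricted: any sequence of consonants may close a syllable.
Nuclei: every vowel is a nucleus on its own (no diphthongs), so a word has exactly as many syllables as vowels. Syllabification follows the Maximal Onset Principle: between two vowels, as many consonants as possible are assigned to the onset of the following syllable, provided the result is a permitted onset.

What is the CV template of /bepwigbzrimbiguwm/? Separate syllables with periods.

The vowels are e, i, i, i, u — 5 nuclei, so 5 syllables.
V1 /e/ – V2 /i/: /pw/ is a licit onset in full, so it all attaches to the next syllable.
V2 /i/ – V3 /i/: cluster /gbzr/ — the longest permitted-onset suffix is /zr/; onset = /zr/, preceding coda = /gb/.
V3 /i/ – V4 /i/: cluster /mb/ — the longest permitted-onset suffix is /b/; onset = /b/, preceding coda = /m/.
V4 /i/ – V5 /u/: /g/ is a single consonant, so it becomes the next onset.
Putting it together: be.pwigb.zrim.bi.guwm.
Mapping each syllable to C/V: /be/ → CV, /pwigb/ → CCVCC, /zrim/ → CCVC, /bi/ → CV, /guwm/ → CVCC.

CV.CCVCC.CCVC.CV.CVCC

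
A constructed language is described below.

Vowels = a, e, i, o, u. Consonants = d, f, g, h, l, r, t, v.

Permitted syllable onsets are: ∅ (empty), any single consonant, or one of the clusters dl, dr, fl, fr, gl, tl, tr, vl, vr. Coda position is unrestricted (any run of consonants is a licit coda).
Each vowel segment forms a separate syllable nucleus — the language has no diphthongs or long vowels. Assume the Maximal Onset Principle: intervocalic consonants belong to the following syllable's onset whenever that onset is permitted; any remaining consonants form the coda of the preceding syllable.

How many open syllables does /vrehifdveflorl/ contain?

2

The vowels are e, i, e, o — 4 nuclei, so 4 syllables.
σ1/σ2 boundary: /h/ → onset of the next syllable (single consonants are always licit onsets).
σ2/σ3 boundary: cluster /fdv/ — the longest permitted-onset suffix is /v/; onset = /v/, preceding coda = /fd/.
σ3/σ4 boundary: cluster /fl/ — /fl/ is itself a permitted onset, so the whole cluster goes right; preceding coda = ∅.
So the parse is vre.hifd.ve.florl.
Classifying each syllable: /vre/ (open), /hifd/ (closed), /ve/ (open), /florl/ (closed).
Open syllables: 2.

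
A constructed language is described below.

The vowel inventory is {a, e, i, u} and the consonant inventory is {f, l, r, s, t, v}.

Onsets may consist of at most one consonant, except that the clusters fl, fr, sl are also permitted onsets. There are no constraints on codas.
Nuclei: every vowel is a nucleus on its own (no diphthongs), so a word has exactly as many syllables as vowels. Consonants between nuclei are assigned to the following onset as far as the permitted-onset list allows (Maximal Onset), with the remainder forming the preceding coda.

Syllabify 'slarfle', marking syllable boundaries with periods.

slar.fle

Vowels present: a, e; each is a nucleus, giving 2 syllables.
V1 /a/ – V2 /e/: /rfl/ — longest licit onset from the right is /fl/, leaving /r/ as coda.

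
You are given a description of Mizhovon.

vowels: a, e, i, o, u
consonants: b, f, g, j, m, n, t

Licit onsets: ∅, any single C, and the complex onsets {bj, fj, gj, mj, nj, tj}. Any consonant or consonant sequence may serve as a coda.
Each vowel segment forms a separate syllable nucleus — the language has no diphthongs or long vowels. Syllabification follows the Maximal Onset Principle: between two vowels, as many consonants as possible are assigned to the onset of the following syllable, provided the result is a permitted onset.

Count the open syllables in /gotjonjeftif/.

2

Nuclei (vowels): o, o, e, i → 4 syllables.
V1 /o/ – V2 /o/: cluster /tj/ — /tj/ is itself a permitted onset, so the whole cluster goes right; preceding coda = ∅.
V2 /o/ – V3 /e/: /nj/ is a licit onset in full, so it all attaches to the next syllable.
V3 /e/ – V4 /i/: cluster /ft/ — the longest permitted-onset suffix is /t/; onset = /t/, preceding coda = /f/.
So the parse is go.tjo.njef.tif.
Classifying each syllable: /go/ (open), /tjo/ (open), /njef/ (closed), /tif/ (closed).
Open syllables: 2.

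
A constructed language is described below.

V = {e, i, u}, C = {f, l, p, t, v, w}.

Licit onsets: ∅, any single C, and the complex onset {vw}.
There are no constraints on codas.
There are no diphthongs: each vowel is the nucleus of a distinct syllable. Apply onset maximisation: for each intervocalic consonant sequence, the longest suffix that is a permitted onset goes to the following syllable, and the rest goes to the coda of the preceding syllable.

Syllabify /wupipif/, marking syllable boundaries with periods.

The vowels are u, i, i — 3 nuclei, so 3 syllables.
V1 /u/ – V2 /i/: /p/ → onset of the next syllable (single consonants are always licit onsets).
V2 /i/ – V3 /i/: /p/ → onset of the next syllable (single consonants are always licit onsets).

wu.pi.pif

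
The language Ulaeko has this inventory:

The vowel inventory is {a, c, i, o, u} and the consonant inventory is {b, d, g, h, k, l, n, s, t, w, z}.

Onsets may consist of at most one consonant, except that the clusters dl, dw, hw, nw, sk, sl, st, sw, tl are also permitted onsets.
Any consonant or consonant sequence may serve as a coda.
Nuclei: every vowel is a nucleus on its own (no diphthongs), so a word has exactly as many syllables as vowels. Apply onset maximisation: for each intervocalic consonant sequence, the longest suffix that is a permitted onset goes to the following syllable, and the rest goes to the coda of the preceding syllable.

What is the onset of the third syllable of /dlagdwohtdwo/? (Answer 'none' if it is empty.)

dw

Nuclei (vowels): a, o, o → 3 syllables.
/a…o/ gap (V1→V2): /gdw/ splits as /g/ + /dw/ (/dw/ is the longest suffix that is a licit onset).
/o…o/ gap (V2→V3): /htdw/; trying suffixes from longest down, /dw/ is the first permitted one, so coda /ht/ | onset /dw/.
Syllabification: dlag.dwoht.dwo.
Syllable 3 is /dwo/: onset /dw/, nucleus /o/, coda ∅.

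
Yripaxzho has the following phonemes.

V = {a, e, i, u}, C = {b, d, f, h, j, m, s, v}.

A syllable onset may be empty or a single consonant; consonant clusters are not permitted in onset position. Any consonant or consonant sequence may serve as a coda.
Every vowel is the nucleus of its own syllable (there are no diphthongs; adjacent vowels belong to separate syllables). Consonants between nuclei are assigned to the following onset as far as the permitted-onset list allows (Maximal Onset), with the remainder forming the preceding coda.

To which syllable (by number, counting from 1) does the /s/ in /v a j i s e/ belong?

Vowels present: a, i, e; each is a nucleus, giving 3 syllables.
/a…i/ gap (V1→V2): just /j/ — single C goes to the following onset.
/i…e/ gap (V2→V3): /s/ is a single consonant, so it becomes the next onset.
Syllabification: va.ji.se.
The /s/ is in the onset of syllable 3 (/se/).

3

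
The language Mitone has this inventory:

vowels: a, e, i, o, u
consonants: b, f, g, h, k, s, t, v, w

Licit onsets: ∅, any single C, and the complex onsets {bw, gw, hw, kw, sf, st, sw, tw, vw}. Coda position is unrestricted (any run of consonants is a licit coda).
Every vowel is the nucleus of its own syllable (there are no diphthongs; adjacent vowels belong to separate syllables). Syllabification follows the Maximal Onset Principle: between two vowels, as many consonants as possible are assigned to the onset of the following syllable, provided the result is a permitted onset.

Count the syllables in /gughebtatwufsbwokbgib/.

Nuclei (vowels): u, e, a, u, o, i → 6 syllables.

6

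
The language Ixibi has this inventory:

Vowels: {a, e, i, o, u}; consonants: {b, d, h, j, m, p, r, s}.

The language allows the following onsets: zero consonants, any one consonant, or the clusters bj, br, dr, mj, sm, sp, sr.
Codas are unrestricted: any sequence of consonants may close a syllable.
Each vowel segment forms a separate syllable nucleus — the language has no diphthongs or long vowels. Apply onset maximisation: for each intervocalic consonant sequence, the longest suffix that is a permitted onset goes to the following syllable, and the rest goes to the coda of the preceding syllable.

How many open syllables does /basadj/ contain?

Vowels present: a, a; each is a nucleus, giving 2 syllables.
Between /a/ (V1) and /a/ (V2): /s/ → onset of the next syllable (single consonants are always licit onsets).
Syllabification: ba.sadj.
Classifying each syllable: /ba/ (open), /sadj/ (closed).
Open syllables: 1.

1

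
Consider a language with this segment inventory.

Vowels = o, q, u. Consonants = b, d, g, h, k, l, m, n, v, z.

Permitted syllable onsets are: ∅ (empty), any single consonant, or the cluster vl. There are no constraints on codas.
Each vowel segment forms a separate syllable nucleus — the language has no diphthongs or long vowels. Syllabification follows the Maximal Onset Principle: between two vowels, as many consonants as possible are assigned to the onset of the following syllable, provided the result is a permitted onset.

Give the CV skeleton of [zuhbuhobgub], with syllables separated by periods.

CVC.CV.CVC.CVC

The vowels are u, u, o, u — 4 nuclei, so 4 syllables.
V1 /u/ – V2 /u/: cluster /hb/ — the longest permitted-onset suffix is /b/; onset = /b/, preceding coda = /h/.
V2 /u/ – V3 /o/: just /h/ — single C goes to the following onset.
V3 /o/ – V4 /u/: /bg/; trying suffixes from longest down, /g/ is the first permitted one, so coda /b/ | onset /g/.
Result: zuh.bu.hob.gub.
Mapping each syllable to C/V: /zuh/ → CVC, /bu/ → CV, /hob/ → CVC, /gub/ → CVC.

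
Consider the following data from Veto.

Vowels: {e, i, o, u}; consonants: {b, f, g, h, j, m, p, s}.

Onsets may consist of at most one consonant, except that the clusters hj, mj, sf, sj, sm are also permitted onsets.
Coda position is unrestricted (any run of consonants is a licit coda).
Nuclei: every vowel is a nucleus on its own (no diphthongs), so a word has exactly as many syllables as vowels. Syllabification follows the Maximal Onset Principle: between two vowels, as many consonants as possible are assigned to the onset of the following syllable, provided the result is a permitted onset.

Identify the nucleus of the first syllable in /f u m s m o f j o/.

The vowels are u, o, o — 3 nuclei, so 3 syllables.
The first nucleus (vowel 1 from the left) is /u/.

u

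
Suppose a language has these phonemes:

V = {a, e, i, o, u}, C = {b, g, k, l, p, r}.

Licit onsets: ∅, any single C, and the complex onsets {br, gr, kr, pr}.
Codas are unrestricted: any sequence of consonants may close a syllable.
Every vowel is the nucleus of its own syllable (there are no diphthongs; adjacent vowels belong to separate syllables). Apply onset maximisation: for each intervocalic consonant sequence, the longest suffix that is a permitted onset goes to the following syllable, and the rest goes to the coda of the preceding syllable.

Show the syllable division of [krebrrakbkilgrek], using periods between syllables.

krebr.rakb.kil.grek

Vowels present: e, a, i, e; each is a nucleus, giving 4 syllables.
σ1/σ2 boundary: /brr/ — longest licit onset from the right is /r/, leaving /br/ as coda.
σ2/σ3 boundary: /kbk/; trying suffixes from longest down, /k/ is the first permitted one, so coda /kb/ | onset /k/.
σ3/σ4 boundary: cluster /lgr/ — the longest permitted-onset suffix is /gr/; onset = /gr/, preceding coda = /l/.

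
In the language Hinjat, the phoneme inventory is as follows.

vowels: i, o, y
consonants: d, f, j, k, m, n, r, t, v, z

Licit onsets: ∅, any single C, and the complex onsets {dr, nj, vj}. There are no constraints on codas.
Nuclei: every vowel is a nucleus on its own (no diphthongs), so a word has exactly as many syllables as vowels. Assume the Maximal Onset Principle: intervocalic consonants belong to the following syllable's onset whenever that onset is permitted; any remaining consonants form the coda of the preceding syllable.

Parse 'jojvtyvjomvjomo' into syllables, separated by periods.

jojv.ty.vjom.vjo.mo

The vowels are o, y, o, o, o — 5 nuclei, so 5 syllables.
σ1/σ2 boundary: /jvt/; trying suffixes from longest down, /t/ is the first permitted one, so coda /jv/ | onset /t/.
σ2/σ3 boundary: /vj/ — entire cluster is a permitted onset → onset /vj/, coda ∅.
σ3/σ4 boundary: /mvj/ splits as /m/ + /vj/ (/vj/ is the longest suffix that is a licit onset).
σ4/σ5 boundary: /m/ is a single consonant, so it becomes the next onset.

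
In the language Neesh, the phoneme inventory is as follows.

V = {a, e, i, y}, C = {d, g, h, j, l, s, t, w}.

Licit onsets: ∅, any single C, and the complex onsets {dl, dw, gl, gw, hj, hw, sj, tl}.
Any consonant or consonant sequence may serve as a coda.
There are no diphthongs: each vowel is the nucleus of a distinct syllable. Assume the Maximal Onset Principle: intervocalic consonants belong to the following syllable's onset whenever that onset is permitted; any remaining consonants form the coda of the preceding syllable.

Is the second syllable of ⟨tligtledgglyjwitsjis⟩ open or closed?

Nuclei (vowels): i, e, y, i, i → 5 syllables.
V1 /i/ – V2 /e/: /gtl/ — longest licit onset from the right is /tl/, leaving /g/ as coda.
V2 /e/ – V3 /y/: cluster /dggl/ — the longest permitted-onset suffix is /gl/; onset = /gl/, preceding coda = /dg/.
V3 /y/ – V4 /i/: cluster /jw/ — the longest permitted-onset suffix is /w/; onset = /w/, preceding coda = /j/.
V4 /i/ – V5 /i/: /tsj/; trying suffixes from longest down, /sj/ is the first permitted one, so coda /t/ | onset /sj/.
Putting it together: tlig.tledg.glyj.wit.sjis.
Syllable 2 is /tledg/ with coda /dg/, so it is closed.

closed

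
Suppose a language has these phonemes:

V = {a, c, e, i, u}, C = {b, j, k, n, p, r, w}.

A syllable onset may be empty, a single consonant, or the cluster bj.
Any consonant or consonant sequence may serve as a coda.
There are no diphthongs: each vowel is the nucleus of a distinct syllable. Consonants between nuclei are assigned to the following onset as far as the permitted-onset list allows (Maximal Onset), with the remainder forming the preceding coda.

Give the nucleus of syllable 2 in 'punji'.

i

Nuclei (vowels): u, i → 2 syllables.
The second nucleus (vowel 2 from the left) is /i/.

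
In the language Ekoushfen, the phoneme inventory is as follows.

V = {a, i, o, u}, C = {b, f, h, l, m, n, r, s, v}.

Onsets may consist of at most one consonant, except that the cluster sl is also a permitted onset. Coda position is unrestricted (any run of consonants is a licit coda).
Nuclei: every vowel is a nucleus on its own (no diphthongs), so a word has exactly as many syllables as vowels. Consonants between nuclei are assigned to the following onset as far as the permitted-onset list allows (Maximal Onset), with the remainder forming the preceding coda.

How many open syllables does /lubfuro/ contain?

2

Vowels present: u, u, o; each is a nucleus, giving 3 syllables.
V1 /u/ – V2 /u/: /bf/ — longest licit onset from the right is /f/, leaving /b/ as coda.
V2 /u/ – V3 /o/: just /r/ — single C goes to the following onset.
Result: lub.fu.ro.
Classifying each syllable: /lub/ (closed), /fu/ (open), /ro/ (open).
Open syllables: 2.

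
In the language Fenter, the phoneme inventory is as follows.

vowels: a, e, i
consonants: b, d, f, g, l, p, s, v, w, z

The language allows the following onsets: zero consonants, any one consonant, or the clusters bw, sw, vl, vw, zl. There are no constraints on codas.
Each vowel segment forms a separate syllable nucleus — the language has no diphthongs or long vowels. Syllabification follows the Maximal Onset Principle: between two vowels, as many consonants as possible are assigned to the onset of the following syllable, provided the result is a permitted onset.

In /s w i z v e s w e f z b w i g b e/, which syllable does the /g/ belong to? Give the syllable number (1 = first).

4

Nuclei (vowels): i, e, e, i, e → 5 syllables.
V1 /i/ – V2 /e/: /zv/ splits as /z/ + /v/ (/v/ is the longest suffix that is a licit onset).
V2 /e/ – V3 /e/: /sw/ is a licit onset in full, so it all attaches to the next syllable.
V3 /e/ – V4 /i/: /fzbw/ splits as /fz/ + /bw/ (/bw/ is the longest suffix that is a licit onset).
V4 /i/ – V5 /e/: /gb/ — longest licit onset from the right is /b/, leaving /g/ as coda.
Putting it together: swiz.ve.swefz.bwig.be.
The /g/ is in the coda of syllable 4 (/bwig/).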